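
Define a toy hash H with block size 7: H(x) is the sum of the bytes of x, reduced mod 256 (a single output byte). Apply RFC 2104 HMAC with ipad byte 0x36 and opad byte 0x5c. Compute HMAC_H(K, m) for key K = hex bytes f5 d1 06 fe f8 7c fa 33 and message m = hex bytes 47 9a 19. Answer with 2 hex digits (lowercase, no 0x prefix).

Key hex bytes f5 d1 06 fe f8 7c fa 33 is 8 bytes > B = 7, so hash it first: H(key) = 6b, then zero-pad to 7 bytes: K' = 6b 00 00 00 00 00 00.
K' ⊕ ipad = 5d 36 36 36 36 36 36.  K' ⊕ opad = 37 5c 5c 5c 5c 5c 5c.
Inner input = (K'⊕ipad) ∥ m = 5d 36 36 36 36 36 36 ∥ 47 9a 19.
Inner hash: sum = 93+54+54+54+54+54+54+71+154+25 = 667; mod 256 = 155 → 9b.
Outer input = (K'⊕opad) ∥ inner = 37 5c 5c 5c 5c 5c 5c ∥ 9b.
Outer hash (tag): sum = 55+92+92+92+92+92+92+155 = 762; mod 256 = 250 → fa.

fa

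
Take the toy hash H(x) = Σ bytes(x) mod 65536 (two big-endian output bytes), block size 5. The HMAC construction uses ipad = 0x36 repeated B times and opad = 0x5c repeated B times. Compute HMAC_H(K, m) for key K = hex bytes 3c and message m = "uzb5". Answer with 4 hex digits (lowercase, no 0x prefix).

023a

Key hex bytes 3c is 1 byte ≤ B = 5; zero-pad to 5 bytes: K' = 3c 00 00 00 00.
K' ⊕ ipad = 0a 36 36 36 36.  K' ⊕ opad = 60 5c 5c 5c 5c.
Inner input = (K'⊕ipad) ∥ m = 0a 36 36 36 36 ∥ 75 7a 62 35.
Inner hash: sum = 10+54+54+54+54+117+122+98+53 = 616 → 02 68.
Outer input = (K'⊕opad) ∥ inner = 60 5c 5c 5c 5c ∥ 02 68.
Outer hash (tag): sum = 96+92+92+92+92+2+104 = 570 → 02 3a.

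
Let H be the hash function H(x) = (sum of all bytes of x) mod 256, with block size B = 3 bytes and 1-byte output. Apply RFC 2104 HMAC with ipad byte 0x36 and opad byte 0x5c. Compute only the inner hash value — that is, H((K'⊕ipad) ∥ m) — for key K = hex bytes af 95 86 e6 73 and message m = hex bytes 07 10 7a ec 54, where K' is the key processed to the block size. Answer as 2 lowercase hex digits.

52

Key hex bytes af 95 86 e6 73 is 5 bytes > B = 3, so hash it first: H(key) = 23, then zero-pad to 3 bytes: K' = 23 00 00.
K' ⊕ ipad = 15 36 36.
Inner input = 15 36 36 ∥ 07 10 7a ec 54.
Inner hash: sum = 21+54+54+7+16+122+236+84 = 594; mod 256 = 82 → 52.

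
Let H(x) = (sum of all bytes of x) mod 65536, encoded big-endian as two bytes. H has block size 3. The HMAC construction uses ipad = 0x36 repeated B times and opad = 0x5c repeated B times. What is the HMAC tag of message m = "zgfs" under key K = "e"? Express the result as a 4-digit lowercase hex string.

Key "e" = 65 is 1 byte ≤ B = 3; zero-pad to 3 bytes: K' = 65 00 00.
K' ⊕ ipad = 53 36 36.  K' ⊕ opad = 39 5c 5c.
Inner input = (K'⊕ipad) ∥ m = 53 36 36 ∥ 7a 67 66 73.
Inner hash: sum = 83+54+54+122+103+102+115 = 633 → 02 79.
Outer input = (K'⊕opad) ∥ inner = 39 5c 5c ∥ 02 79.
Outer hash (tag): sum = 57+92+92+2+121 = 364 → 01 6c.

016c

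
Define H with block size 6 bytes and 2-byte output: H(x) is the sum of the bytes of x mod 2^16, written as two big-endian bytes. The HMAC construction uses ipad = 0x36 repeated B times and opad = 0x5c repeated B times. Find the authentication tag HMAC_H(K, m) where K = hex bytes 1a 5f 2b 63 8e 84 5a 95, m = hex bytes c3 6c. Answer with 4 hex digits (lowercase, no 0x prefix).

Key hex bytes 1a 5f 2b 63 8e 84 5a 95 is 8 bytes > B = 6, so hash it first: H(key) = 03 08, then zero-pad to 6 bytes: K' = 03 08 00 00 00 00.
K' ⊕ ipad = 35 3e 36 36 36 36.  K' ⊕ opad = 5f 54 5c 5c 5c 5c.
Inner input = (K'⊕ipad) ∥ m = 35 3e 36 36 36 36 ∥ c3 6c.
Inner hash: sum = 53+62+54+54+54+54+195+108 = 634 → 02 7a.
Outer input = (K'⊕opad) ∥ inner = 5f 54 5c 5c 5c 5c ∥ 02 7a.
Outer hash (tag): sum = 95+84+92+92+92+92+2+122 = 671 → 02 9f.

029f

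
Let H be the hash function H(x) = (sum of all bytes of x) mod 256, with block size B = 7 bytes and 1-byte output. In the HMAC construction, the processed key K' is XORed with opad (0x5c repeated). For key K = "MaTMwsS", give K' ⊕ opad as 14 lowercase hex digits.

113d08112b2f0f

Key "MaTMwsS" = 4d 61 54 4d 77 73 53 is exactly B = 7 bytes: K' = 4d 61 54 4d 77 73 53.
XOR each byte with 0x5c: 4d⊕5c=11, 61⊕5c=3d, 54⊕5c=08, 4d⊕5c=11, 77⊕5c=2b, 73⊕5c=2f, 53⊕5c=0f.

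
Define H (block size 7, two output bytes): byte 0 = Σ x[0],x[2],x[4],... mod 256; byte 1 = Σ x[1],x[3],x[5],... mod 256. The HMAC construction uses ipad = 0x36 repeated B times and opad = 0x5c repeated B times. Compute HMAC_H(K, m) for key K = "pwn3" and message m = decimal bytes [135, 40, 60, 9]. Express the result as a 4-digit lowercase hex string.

Key "pwn3" = 70 77 6e 33 is 4 bytes ≤ B = 7; zero-pad to 7 bytes: K' = 70 77 6e 33 00 00 00.
K' ⊕ ipad = 46 41 58 05 36 36 36.  K' ⊕ opad = 2c 2b 32 6f 5c 5c 5c.
Inner input = (K'⊕ipad) ∥ m = 46 41 58 05 36 36 36 ∥ 87 28 3c 09.
Inner hash: even-index sum = 315 mod 256 = 59; odd-index sum = 319 mod 256 = 63 → 3b 3f.
Outer input = (K'⊕opad) ∥ inner = 2c 2b 32 6f 5c 5c 5c ∥ 3b 3f.
Outer hash (tag): even-index sum = 341 mod 256 = 85; odd-index sum = 305 mod 256 = 49 → 55 31.

5531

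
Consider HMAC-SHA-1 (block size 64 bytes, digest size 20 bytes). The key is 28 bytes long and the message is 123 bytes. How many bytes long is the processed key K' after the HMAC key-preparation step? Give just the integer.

64

Key is 28 ≤ 64 bytes, zero-padded: |K'| = 64.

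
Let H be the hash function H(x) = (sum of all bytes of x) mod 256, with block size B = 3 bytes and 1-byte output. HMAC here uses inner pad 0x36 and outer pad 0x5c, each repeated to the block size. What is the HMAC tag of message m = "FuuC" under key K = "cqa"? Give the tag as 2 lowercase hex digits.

0f

Key "cqa" = 63 71 61 is exactly B = 3 bytes: K' = 63 71 61.
K' ⊕ ipad = 55 47 57.  K' ⊕ opad = 3f 2d 3d.
Inner input = (K'⊕ipad) ∥ m = 55 47 57 ∥ 46 75 75 43.
Inner hash: sum = 85+71+87+70+117+117+67 = 614; mod 256 = 102 → 66.
Outer input = (K'⊕opad) ∥ inner = 3f 2d 3d ∥ 66.
Outer hash (tag): sum = 63+45+61+102 = 271; mod 256 = 15 → 0f.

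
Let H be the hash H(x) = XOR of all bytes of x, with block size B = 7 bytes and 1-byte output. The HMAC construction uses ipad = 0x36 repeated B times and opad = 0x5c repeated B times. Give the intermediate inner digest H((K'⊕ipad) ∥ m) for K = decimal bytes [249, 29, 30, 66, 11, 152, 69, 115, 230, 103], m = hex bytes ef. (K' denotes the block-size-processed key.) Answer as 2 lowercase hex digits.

Key decimal bytes [249, 29, 30, 66, 11, 152, 69, 115, 230, 103] = f9 1d 1e 42 0b 98 45 73 e6 67 is 10 bytes > B = 7, so hash it first: H(key) = 9c, then zero-pad to 7 bytes: K' = 9c 00 00 00 00 00 00.
K' ⊕ ipad = aa 36 36 36 36 36 36.
Inner input = aa 36 36 36 36 36 36 ∥ ef.
Inner hash: XOR aa⊕36⊕36⊕36⊕36⊕36⊕36⊕ef = 45.

45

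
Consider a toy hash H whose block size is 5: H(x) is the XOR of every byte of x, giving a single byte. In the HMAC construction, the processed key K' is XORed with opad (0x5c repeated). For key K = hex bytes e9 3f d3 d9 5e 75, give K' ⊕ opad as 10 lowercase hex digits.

Key hex bytes e9 3f d3 d9 5e 75 is 6 bytes > B = 5, so hash it first: H(key) = f7, then zero-pad to 5 bytes: K' = f7 00 00 00 00.
XOR each byte with 0x5c: f7⊕5c=ab, 00⊕5c=5c, 00⊕5c=5c, 00⊕5c=5c, 00⊕5c=5c.

ab5c5c5c5c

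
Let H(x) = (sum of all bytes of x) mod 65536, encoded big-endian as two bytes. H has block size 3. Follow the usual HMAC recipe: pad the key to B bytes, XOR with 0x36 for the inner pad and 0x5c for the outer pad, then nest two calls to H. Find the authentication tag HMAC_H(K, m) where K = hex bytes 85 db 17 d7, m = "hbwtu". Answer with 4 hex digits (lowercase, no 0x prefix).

00db

Key hex bytes 85 db 17 d7 is 4 bytes > B = 3, so hash it first: H(key) = 02 4e, then zero-pad to 3 bytes: K' = 02 4e 00.
K' ⊕ ipad = 34 78 36.  K' ⊕ opad = 5e 12 5c.
Inner input = (K'⊕ipad) ∥ m = 34 78 36 ∥ 68 62 77 74 75.
Inner hash: sum = 52+120+54+104+98+119+116+117 = 780 → 03 0c.
Outer input = (K'⊕opad) ∥ inner = 5e 12 5c ∥ 03 0c.
Outer hash (tag): sum = 94+18+92+3+12 = 219 → 00 db.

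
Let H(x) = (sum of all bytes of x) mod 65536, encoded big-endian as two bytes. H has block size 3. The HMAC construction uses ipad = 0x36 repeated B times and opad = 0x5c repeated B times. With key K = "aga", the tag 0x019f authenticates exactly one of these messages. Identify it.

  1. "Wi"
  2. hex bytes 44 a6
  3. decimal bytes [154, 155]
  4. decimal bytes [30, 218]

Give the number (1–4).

2

Key "aga" = 61 67 61 is exactly B = 3 bytes: K' = 61 67 61.
K' ⊕ ipad = 57 51 57; K' ⊕ opad = 3d 3b 3d.
m1: inner = H(57 51 57 57 69) = 01 bf; tag = H(3d 3b 3d 01 bf) = 0175
m2: inner = H(57 51 57 44 a6) = 01 e9; tag = H(3d 3b 3d 01 e9) = 019f ← matches
m3: inner = H(57 51 57 9a 9b) = 02 34; tag = H(3d 3b 3d 02 34) = 00eb
m4: inner = H(57 51 57 1e da) = 01 f7; tag = H(3d 3b 3d 01 f7) = 01ad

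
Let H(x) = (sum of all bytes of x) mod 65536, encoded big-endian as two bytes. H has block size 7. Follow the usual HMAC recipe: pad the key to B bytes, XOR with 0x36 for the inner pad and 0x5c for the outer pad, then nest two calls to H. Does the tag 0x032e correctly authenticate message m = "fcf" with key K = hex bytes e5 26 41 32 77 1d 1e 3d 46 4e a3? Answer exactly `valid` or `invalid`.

Key hex bytes e5 26 41 32 77 1d 1e 3d 46 4e a3 is 11 bytes > B = 7, so hash it first: H(key) = 03 a4, then zero-pad to 7 bytes: K' = 03 a4 00 00 00 00 00.
K' ⊕ ipad = 35 92 36 36 36 36 36; K' ⊕ opad = 5f f8 5c 5c 5c 5c 5c.
Inner hash: sum = 53+146+54+54+54+54+54+102+99+102 = 772 → 03 04.
Outer hash (recomputed tag): sum = 95+248+92+92+92+92+92+3+4 = 810 → 03 2a.
Recomputed tag = 032a; claimed = 032e → mismatch.

invalid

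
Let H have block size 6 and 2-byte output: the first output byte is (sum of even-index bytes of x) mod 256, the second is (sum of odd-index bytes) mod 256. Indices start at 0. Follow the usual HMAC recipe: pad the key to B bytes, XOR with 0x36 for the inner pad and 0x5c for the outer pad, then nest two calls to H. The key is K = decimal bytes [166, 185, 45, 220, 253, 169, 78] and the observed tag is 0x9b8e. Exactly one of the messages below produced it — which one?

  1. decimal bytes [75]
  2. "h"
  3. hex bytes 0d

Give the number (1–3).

3

Key decimal bytes [166, 185, 45, 220, 253, 169, 78] = a6 b9 2d dc fd a9 4e is 7 bytes > B = 6, so hash it first: H(key) = 1e 3e, then zero-pad to 6 bytes: K' = 1e 3e 00 00 00 00.
K' ⊕ ipad = 28 08 36 36 36 36; K' ⊕ opad = 42 62 5c 5c 5c 5c.
m1: inner = H(28 08 36 36 36 36 4b) = df 74; tag = H(42 62 5c 5c 5c 5c df 74) = d98e
m2: inner = H(28 08 36 36 36 36 68) = fc 74; tag = H(42 62 5c 5c 5c 5c fc 74) = f68e
m3: inner = H(28 08 36 36 36 36 0d) = a1 74; tag = H(42 62 5c 5c 5c 5c a1 74) = 9b8e ← matches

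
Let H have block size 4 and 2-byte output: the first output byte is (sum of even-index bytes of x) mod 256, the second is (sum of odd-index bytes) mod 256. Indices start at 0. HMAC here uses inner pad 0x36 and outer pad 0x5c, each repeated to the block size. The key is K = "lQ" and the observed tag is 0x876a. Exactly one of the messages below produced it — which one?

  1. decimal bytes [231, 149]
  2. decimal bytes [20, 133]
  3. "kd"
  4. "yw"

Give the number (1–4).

3

Key "lQ" = 6c 51 is 2 bytes ≤ B = 4; zero-pad to 4 bytes: K' = 6c 51 00 00.
K' ⊕ ipad = 5a 67 36 36; K' ⊕ opad = 30 0d 5c 5c.
m1: inner = H(5a 67 36 36 e7 95) = 77 32; tag = H(30 0d 5c 5c 77 32) = 039b
m2: inner = H(5a 67 36 36 14 85) = a4 22; tag = H(30 0d 5c 5c a4 22) = 308b
m3: inner = H(5a 67 36 36 6b 64) = fb 01; tag = H(30 0d 5c 5c fb 01) = 876a ← matches
m4: inner = H(5a 67 36 36 79 77) = 09 14; tag = H(30 0d 5c 5c 09 14) = 957d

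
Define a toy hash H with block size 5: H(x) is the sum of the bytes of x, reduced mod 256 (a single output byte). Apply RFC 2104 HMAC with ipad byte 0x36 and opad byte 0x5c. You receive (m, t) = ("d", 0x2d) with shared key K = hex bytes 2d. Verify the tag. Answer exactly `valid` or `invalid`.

Key hex bytes 2d is 1 byte ≤ B = 5; zero-pad to 5 bytes: K' = 2d 00 00 00 00.
K' ⊕ ipad = 1b 36 36 36 36; K' ⊕ opad = 71 5c 5c 5c 5c.
Inner hash: sum = 27+54+54+54+54+100 = 343; mod 256 = 87 → 57.
Outer hash (recomputed tag): sum = 113+92+92+92+92+87 = 568; mod 256 = 56 → 38.
Recomputed tag = 38; claimed = 2d → mismatch.

invalid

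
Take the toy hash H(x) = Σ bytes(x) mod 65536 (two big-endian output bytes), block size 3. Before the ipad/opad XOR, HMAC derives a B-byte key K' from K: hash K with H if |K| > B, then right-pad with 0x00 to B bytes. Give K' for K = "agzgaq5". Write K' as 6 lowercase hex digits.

02b000

|K| = 7 > B = 3, so first hash the key.
H(K): sum = 97+103+122+103+97+113+53 = 688 → 02 b0.
Zero-pad H(K) = 02 b0 to 3 bytes: K' = 02 b0 00.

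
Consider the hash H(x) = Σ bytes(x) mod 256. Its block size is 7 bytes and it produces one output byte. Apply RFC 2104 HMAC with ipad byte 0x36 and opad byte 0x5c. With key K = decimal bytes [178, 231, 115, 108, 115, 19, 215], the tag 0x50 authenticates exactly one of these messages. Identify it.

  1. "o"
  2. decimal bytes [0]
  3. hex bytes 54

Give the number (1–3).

2

Key decimal bytes [178, 231, 115, 108, 115, 19, 215] = b2 e7 73 6c 73 13 d7 is exactly B = 7 bytes: K' = b2 e7 73 6c 73 13 d7.
K' ⊕ ipad = 84 d1 45 5a 45 25 e1; K' ⊕ opad = ee bb 2f 30 2f 4f 8b.
m1: inner = H(84 d1 45 5a 45 25 e1 6f) = ae; tag = H(ee bb 2f 30 2f 4f 8b ae) = bf
m2: inner = H(84 d1 45 5a 45 25 e1 00) = 3f; tag = H(ee bb 2f 30 2f 4f 8b 3f) = 50 ← matches
m3: inner = H(84 d1 45 5a 45 25 e1 54) = 93; tag = H(ee bb 2f 30 2f 4f 8b 93) = a4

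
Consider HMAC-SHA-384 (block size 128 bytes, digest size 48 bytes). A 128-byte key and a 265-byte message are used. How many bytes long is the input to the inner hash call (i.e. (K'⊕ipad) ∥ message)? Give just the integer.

Key is 128 ≤ 128 bytes, zero-padded: |K'| = 128.
Inner input = (K'⊕ipad) ∥ m → 128 + 265 = 393 bytes.

393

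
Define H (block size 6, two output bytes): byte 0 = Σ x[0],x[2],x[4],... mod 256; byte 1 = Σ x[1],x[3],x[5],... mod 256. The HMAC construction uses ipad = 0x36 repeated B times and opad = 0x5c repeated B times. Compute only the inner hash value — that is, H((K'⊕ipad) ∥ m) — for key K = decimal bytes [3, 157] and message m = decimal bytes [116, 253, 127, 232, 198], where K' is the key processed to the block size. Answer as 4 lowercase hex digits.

5afc

Key decimal bytes [3, 157] = 03 9d is 2 bytes ≤ B = 6; zero-pad to 6 bytes: K' = 03 9d 00 00 00 00.
K' ⊕ ipad = 35 ab 36 36 36 36.
Inner input = 35 ab 36 36 36 36 ∥ 74 fd 7f e8 c6.
Inner hash: even-index sum = 602 mod 256 = 90; odd-index sum = 764 mod 256 = 252 → 5a fc.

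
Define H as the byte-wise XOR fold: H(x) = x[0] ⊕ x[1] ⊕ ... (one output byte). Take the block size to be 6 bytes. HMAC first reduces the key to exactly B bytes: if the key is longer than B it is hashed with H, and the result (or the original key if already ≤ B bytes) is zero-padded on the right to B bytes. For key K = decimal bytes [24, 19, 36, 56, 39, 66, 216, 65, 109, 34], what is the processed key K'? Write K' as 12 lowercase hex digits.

|K| = 10 > B = 6, so first hash the key.
H(K): XOR 18⊕13⊕24⊕38⊕27⊕42⊕d8⊕41⊕6d⊕22 = a4.
Zero-pad H(K) = a4 to 6 bytes: K' = a4 00 00 00 00 00.

a40000000000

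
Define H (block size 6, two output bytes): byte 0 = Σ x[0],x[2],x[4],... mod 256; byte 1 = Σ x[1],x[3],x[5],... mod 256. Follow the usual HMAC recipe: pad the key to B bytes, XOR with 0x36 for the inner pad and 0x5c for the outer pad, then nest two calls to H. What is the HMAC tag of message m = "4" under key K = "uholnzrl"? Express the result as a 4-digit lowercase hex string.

e296

Key "uholnzrl" = 75 68 6f 6c 6e 7a 72 6c is 8 bytes > B = 6, so hash it first: H(key) = c4 ba, then zero-pad to 6 bytes: K' = c4 ba 00 00 00 00.
K' ⊕ ipad = f2 8c 36 36 36 36.  K' ⊕ opad = 98 e6 5c 5c 5c 5c.
Inner input = (K'⊕ipad) ∥ m = f2 8c 36 36 36 36 ∥ 34.
Inner hash: even-index sum = 402 mod 256 = 146; odd-index sum = 248 mod 256 = 248 → 92 f8.
Outer input = (K'⊕opad) ∥ inner = 98 e6 5c 5c 5c 5c ∥ 92 f8.
Outer hash (tag): even-index sum = 482 mod 256 = 226; odd-index sum = 662 mod 256 = 150 → e2 96.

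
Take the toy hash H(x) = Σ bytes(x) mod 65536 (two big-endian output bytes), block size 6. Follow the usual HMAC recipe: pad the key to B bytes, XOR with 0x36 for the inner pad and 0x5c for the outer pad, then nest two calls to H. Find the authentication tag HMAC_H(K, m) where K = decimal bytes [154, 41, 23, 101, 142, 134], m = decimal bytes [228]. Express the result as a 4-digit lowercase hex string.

03f9

Key decimal bytes [154, 41, 23, 101, 142, 134] = 9a 29 17 65 8e 86 is exactly B = 6 bytes: K' = 9a 29 17 65 8e 86.
K' ⊕ ipad = ac 1f 21 53 b8 b0.  K' ⊕ opad = c6 75 4b 39 d2 da.
Inner input = (K'⊕ipad) ∥ m = ac 1f 21 53 b8 b0 ∥ e4.
Inner hash: sum = 172+31+33+83+184+176+228 = 907 → 03 8b.
Outer input = (K'⊕opad) ∥ inner = c6 75 4b 39 d2 da ∥ 03 8b.
Outer hash (tag): sum = 198+117+75+57+210+218+3+139 = 1017 → 03 f9.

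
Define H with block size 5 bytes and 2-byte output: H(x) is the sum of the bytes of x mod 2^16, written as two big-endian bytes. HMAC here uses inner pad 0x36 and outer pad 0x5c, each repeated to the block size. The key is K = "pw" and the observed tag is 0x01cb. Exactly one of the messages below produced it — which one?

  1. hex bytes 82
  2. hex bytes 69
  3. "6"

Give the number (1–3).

3

Key "pw" = 70 77 is 2 bytes ≤ B = 5; zero-pad to 5 bytes: K' = 70 77 00 00 00.
K' ⊕ ipad = 46 41 36 36 36; K' ⊕ opad = 2c 2b 5c 5c 5c.
m1: inner = H(46 41 36 36 36 82) = 01 ab; tag = H(2c 2b 5c 5c 5c 01 ab) = 0217
m2: inner = H(46 41 36 36 36 69) = 01 92; tag = H(2c 2b 5c 5c 5c 01 92) = 01fe
m3: inner = H(46 41 36 36 36 36) = 01 5f; tag = H(2c 2b 5c 5c 5c 01 5f) = 01cb ← matches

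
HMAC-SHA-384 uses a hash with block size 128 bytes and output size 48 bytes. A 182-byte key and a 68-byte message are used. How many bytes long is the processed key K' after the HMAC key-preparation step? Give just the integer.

Key is 182 > 128 bytes, so it is hashed to 48 bytes then zero-padded to 128: |K'| = 128.

128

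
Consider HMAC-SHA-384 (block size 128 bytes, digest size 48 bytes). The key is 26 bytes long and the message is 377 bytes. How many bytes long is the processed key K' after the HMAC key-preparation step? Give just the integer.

128

Key is 26 ≤ 128 bytes, zero-padded: |K'| = 128.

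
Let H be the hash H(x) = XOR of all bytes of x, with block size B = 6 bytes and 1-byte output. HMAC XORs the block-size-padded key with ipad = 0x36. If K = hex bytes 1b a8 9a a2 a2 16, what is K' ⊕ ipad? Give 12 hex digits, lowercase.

Key hex bytes 1b a8 9a a2 a2 16 is exactly B = 6 bytes: K' = 1b a8 9a a2 a2 16.
XOR each byte with 0x36: 1b⊕36=2d, a8⊕36=9e, 9a⊕36=ac, a2⊕36=94, a2⊕36=94, 16⊕36=20.

2d9eac949420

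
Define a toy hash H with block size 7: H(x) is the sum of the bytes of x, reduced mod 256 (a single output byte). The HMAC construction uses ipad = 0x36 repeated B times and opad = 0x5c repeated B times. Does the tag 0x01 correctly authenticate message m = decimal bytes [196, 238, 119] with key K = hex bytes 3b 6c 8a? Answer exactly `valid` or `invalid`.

valid

Key hex bytes 3b 6c 8a is 3 bytes ≤ B = 7; zero-pad to 7 bytes: K' = 3b 6c 8a 00 00 00 00.
K' ⊕ ipad = 0d 5a bc 36 36 36 36; K' ⊕ opad = 67 30 d6 5c 5c 5c 5c.
Inner hash: sum = 13+90+188+54+54+54+54+196+238+119 = 1060; mod 256 = 36 → 24.
Outer hash (recomputed tag): sum = 103+48+214+92+92+92+92+36 = 769; mod 256 = 1 → 01.
Recomputed tag = 01; claimed = 01 → match.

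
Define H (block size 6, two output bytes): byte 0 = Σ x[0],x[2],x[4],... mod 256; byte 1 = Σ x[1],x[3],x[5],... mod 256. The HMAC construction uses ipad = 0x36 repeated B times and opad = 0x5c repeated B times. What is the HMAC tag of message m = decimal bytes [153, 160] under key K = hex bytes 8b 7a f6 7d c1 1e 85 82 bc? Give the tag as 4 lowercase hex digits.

5130

Key hex bytes 8b 7a f6 7d c1 1e 85 82 bc is 9 bytes > B = 6, so hash it first: H(key) = 83 97, then zero-pad to 6 bytes: K' = 83 97 00 00 00 00.
K' ⊕ ipad = b5 a1 36 36 36 36.  K' ⊕ opad = df cb 5c 5c 5c 5c.
Inner input = (K'⊕ipad) ∥ m = b5 a1 36 36 36 36 ∥ 99 a0.
Inner hash: even-index sum = 442 mod 256 = 186; odd-index sum = 429 mod 256 = 173 → ba ad.
Outer input = (K'⊕opad) ∥ inner = df cb 5c 5c 5c 5c ∥ ba ad.
Outer hash (tag): even-index sum = 593 mod 256 = 81; odd-index sum = 560 mod 256 = 48 → 51 30.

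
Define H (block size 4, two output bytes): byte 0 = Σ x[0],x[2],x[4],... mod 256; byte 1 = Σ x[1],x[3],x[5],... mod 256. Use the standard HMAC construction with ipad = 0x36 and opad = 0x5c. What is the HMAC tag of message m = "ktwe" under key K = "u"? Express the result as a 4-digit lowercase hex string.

Key "u" = 75 is 1 byte ≤ B = 4; zero-pad to 4 bytes: K' = 75 00 00 00.
K' ⊕ ipad = 43 36 36 36.  K' ⊕ opad = 29 5c 5c 5c.
Inner input = (K'⊕ipad) ∥ m = 43 36 36 36 ∥ 6b 74 77 65.
Inner hash: even-index sum = 347 mod 256 = 91; odd-index sum = 325 mod 256 = 69 → 5b 45.
Outer input = (K'⊕opad) ∥ inner = 29 5c 5c 5c ∥ 5b 45.
Outer hash (tag): even-index sum = 224 mod 256 = 224; odd-index sum = 253 mod 256 = 253 → e0 fd.

e0fd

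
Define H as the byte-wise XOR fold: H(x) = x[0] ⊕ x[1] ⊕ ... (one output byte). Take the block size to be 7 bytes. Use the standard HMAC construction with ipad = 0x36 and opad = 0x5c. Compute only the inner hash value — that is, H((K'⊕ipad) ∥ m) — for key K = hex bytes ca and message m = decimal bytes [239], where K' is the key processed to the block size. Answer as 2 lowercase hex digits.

Key hex bytes ca is 1 byte ≤ B = 7; zero-pad to 7 bytes: K' = ca 00 00 00 00 00 00.
K' ⊕ ipad = fc 36 36 36 36 36 36.
Inner input = fc 36 36 36 36 36 36 ∥ ef.
Inner hash: XOR fc⊕36⊕36⊕36⊕36⊕36⊕36⊕ef = 13.

13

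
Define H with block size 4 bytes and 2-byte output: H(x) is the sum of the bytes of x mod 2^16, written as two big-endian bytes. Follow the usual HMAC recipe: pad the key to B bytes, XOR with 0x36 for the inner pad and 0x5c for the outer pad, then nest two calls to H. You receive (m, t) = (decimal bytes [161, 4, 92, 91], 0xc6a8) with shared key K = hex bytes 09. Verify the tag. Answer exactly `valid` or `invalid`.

Key hex bytes 09 is 1 byte ≤ B = 4; zero-pad to 4 bytes: K' = 09 00 00 00.
K' ⊕ ipad = 3f 36 36 36; K' ⊕ opad = 55 5c 5c 5c.
Inner hash: sum = 63+54+54+54+161+4+92+91 = 573 → 02 3d.
Outer hash (recomputed tag): sum = 85+92+92+92+2+61 = 424 → 01 a8.
Recomputed tag = 01a8; claimed = c6a8 → mismatch.

invalid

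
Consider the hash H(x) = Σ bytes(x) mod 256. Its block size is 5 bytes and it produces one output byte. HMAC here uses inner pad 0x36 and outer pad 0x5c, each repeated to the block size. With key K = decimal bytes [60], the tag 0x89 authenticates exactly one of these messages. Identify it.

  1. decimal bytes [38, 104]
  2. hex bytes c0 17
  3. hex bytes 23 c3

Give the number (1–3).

2

Key decimal bytes [60] = 3c is 1 byte ≤ B = 5; zero-pad to 5 bytes: K' = 3c 00 00 00 00.
K' ⊕ ipad = 0a 36 36 36 36; K' ⊕ opad = 60 5c 5c 5c 5c.
m1: inner = H(0a 36 36 36 36 26 68) = 70; tag = H(60 5c 5c 5c 5c 70) = 40
m2: inner = H(0a 36 36 36 36 c0 17) = b9; tag = H(60 5c 5c 5c 5c b9) = 89 ← matches
m3: inner = H(0a 36 36 36 36 23 c3) = c8; tag = H(60 5c 5c 5c 5c c8) = 98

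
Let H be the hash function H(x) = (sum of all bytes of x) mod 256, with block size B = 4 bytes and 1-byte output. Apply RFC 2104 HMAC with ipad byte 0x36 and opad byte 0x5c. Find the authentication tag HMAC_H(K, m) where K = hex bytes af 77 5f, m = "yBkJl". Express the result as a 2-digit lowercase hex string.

Key hex bytes af 77 5f is 3 bytes ≤ B = 4; zero-pad to 4 bytes: K' = af 77 5f 00.
K' ⊕ ipad = 99 41 69 36.  K' ⊕ opad = f3 2b 03 5c.
Inner input = (K'⊕ipad) ∥ m = 99 41 69 36 ∥ 79 42 6b 4a 6c.
Inner hash: sum = 153+65+105+54+121+66+107+74+108 = 853; mod 256 = 85 → 55.
Outer input = (K'⊕opad) ∥ inner = f3 2b 03 5c ∥ 55.
Outer hash (tag): sum = 243+43+3+92+85 = 466; mod 256 = 210 → d2.

d2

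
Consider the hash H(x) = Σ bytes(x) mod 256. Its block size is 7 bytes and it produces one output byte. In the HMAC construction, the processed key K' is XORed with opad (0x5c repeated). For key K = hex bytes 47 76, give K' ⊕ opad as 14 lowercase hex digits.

Key hex bytes 47 76 is 2 bytes ≤ B = 7; zero-pad to 7 bytes: K' = 47 76 00 00 00 00 00.
XOR each byte with 0x5c: 47⊕5c=1b, 76⊕5c=2a, 00⊕5c=5c, 00⊕5c=5c, 00⊕5c=5c, 00⊕5c=5c, 00⊕5c=5c.

1b2a5c5c5c5c5c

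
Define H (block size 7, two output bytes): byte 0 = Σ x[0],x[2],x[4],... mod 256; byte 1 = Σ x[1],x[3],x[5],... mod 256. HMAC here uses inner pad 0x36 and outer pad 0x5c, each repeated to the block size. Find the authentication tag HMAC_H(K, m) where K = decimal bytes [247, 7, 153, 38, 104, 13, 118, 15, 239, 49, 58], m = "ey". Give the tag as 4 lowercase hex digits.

Key decimal bytes [247, 7, 153, 38, 104, 13, 118, 15, 239, 49, 58] = f7 07 99 26 68 0d 76 0f ef 31 3a is 11 bytes > B = 7, so hash it first: H(key) = 97 7a, then zero-pad to 7 bytes: K' = 97 7a 00 00 00 00 00.
K' ⊕ ipad = a1 4c 36 36 36 36 36.  K' ⊕ opad = cb 26 5c 5c 5c 5c 5c.
Inner input = (K'⊕ipad) ∥ m = a1 4c 36 36 36 36 36 ∥ 65 79.
Inner hash: even-index sum = 444 mod 256 = 188; odd-index sum = 285 mod 256 = 29 → bc 1d.
Outer input = (K'⊕opad) ∥ inner = cb 26 5c 5c 5c 5c 5c ∥ bc 1d.
Outer hash (tag): even-index sum = 508 mod 256 = 252; odd-index sum = 410 mod 256 = 154 → fc 9a.

fc9a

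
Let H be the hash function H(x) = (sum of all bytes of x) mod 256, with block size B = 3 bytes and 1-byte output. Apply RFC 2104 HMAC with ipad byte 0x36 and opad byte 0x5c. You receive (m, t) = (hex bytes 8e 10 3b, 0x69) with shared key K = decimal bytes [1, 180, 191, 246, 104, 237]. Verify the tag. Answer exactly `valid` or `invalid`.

valid

Key decimal bytes [1, 180, 191, 246, 104, 237] = 01 b4 bf f6 68 ed is 6 bytes > B = 3, so hash it first: H(key) = bf, then zero-pad to 3 bytes: K' = bf 00 00.
K' ⊕ ipad = 89 36 36; K' ⊕ opad = e3 5c 5c.
Inner hash: sum = 137+54+54+142+16+59 = 462; mod 256 = 206 → ce.
Outer hash (recomputed tag): sum = 227+92+92+206 = 617; mod 256 = 105 → 69.
Recomputed tag = 69; claimed = 69 → match.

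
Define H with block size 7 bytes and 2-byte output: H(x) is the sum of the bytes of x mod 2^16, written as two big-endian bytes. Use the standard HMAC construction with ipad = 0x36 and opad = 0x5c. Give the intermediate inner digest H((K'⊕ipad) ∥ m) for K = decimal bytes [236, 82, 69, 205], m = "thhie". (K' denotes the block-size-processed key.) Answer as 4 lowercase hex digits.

Key decimal bytes [236, 82, 69, 205] = ec 52 45 cd is 4 bytes ≤ B = 7; zero-pad to 7 bytes: K' = ec 52 45 cd 00 00 00.
K' ⊕ ipad = da 64 73 fb 36 36 36.
Inner input = da 64 73 fb 36 36 36 ∥ 74 68 68 69 65.
Inner hash: sum = 218+100+115+251+54+54+54+116+104+104+105+101 = 1376 → 05 60.

0560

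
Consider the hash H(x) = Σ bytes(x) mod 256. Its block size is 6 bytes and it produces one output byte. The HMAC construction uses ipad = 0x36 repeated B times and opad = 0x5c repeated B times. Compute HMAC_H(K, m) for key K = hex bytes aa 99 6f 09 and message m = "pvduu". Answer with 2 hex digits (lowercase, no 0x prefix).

Key hex bytes aa 99 6f 09 is 4 bytes ≤ B = 6; zero-pad to 6 bytes: K' = aa 99 6f 09 00 00.
K' ⊕ ipad = 9c af 59 3f 36 36.  K' ⊕ opad = f6 c5 33 55 5c 5c.
Inner input = (K'⊕ipad) ∥ m = 9c af 59 3f 36 36 ∥ 70 76 64 75 75.
Inner hash: sum = 156+175+89+63+54+54+112+118+100+117+117 = 1155; mod 256 = 131 → 83.
Outer input = (K'⊕opad) ∥ inner = f6 c5 33 55 5c 5c ∥ 83.
Outer hash (tag): sum = 246+197+51+85+92+92+131 = 894; mod 256 = 126 → 7e.

7e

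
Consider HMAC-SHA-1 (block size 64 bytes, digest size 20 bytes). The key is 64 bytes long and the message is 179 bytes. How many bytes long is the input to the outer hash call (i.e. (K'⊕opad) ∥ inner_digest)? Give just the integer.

Key is 64 ≤ 64 bytes, zero-padded: |K'| = 64.
Outer input = (K'⊕opad) ∥ H(inner) → 64 + 20 = 84 bytes.

84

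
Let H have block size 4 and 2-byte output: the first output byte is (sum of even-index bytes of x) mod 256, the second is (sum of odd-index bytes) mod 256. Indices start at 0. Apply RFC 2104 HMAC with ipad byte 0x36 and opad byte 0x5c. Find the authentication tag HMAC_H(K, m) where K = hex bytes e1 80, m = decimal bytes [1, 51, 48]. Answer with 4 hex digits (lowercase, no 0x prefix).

5757

Key hex bytes e1 80 is 2 bytes ≤ B = 4; zero-pad to 4 bytes: K' = e1 80 00 00.
K' ⊕ ipad = d7 b6 36 36.  K' ⊕ opad = bd dc 5c 5c.
Inner input = (K'⊕ipad) ∥ m = d7 b6 36 36 ∥ 01 33 30.
Inner hash: even-index sum = 318 mod 256 = 62; odd-index sum = 287 mod 256 = 31 → 3e 1f.
Outer input = (K'⊕opad) ∥ inner = bd dc 5c 5c ∥ 3e 1f.
Outer hash (tag): even-index sum = 343 mod 256 = 87; odd-index sum = 343 mod 256 = 87 → 57 57.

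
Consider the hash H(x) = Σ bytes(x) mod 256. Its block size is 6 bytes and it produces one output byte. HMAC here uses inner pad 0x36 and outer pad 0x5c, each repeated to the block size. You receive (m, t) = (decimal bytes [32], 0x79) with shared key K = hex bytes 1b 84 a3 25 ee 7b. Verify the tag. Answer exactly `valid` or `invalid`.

Key hex bytes 1b 84 a3 25 ee 7b is exactly B = 6 bytes: K' = 1b 84 a3 25 ee 7b.
K' ⊕ ipad = 2d b2 95 13 d8 4d; K' ⊕ opad = 47 d8 ff 79 b2 27.
Inner hash: sum = 45+178+149+19+216+77+32 = 716; mod 256 = 204 → cc.
Outer hash (recomputed tag): sum = 71+216+255+121+178+39+204 = 1084; mod 256 = 60 → 3c.
Recomputed tag = 3c; claimed = 79 → mismatch.

invalid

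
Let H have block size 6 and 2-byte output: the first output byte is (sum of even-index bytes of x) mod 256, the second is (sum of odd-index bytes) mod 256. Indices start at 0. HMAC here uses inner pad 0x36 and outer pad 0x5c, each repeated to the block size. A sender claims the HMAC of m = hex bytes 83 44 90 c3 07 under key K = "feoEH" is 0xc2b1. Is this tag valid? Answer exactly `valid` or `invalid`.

valid

Key "feoEH" = 66 65 6f 45 48 is 5 bytes ≤ B = 6; zero-pad to 6 bytes: K' = 66 65 6f 45 48 00.
K' ⊕ ipad = 50 53 59 73 7e 36; K' ⊕ opad = 3a 39 33 19 14 5c.
Inner hash: even-index sum = 577 mod 256 = 65; odd-index sum = 515 mod 256 = 3 → 41 03.
Outer hash (recomputed tag): even-index sum = 194 mod 256 = 194; odd-index sum = 177 mod 256 = 177 → c2 b1.
Recomputed tag = c2b1; claimed = c2b1 → match.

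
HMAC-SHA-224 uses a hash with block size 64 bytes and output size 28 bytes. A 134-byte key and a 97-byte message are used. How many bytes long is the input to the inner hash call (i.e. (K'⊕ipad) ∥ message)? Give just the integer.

Key is 134 > 64 bytes, so it is hashed to 28 bytes then zero-padded to 64: |K'| = 64.
Inner input = (K'⊕ipad) ∥ m → 64 + 97 = 161 bytes.

161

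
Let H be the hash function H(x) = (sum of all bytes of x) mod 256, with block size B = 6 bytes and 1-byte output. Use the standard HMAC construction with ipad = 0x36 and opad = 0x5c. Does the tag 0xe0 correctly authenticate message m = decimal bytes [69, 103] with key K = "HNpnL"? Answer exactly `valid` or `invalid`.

Key "HNpnL" = 48 4e 70 6e 4c is 5 bytes ≤ B = 6; zero-pad to 6 bytes: K' = 48 4e 70 6e 4c 00.
K' ⊕ ipad = 7e 78 46 58 7a 36; K' ⊕ opad = 14 12 2c 32 10 5c.
Inner hash: sum = 126+120+70+88+122+54+69+103 = 752; mod 256 = 240 → f0.
Outer hash (recomputed tag): sum = 20+18+44+50+16+92+240 = 480; mod 256 = 224 → e0.
Recomputed tag = e0; claimed = e0 → match.

valid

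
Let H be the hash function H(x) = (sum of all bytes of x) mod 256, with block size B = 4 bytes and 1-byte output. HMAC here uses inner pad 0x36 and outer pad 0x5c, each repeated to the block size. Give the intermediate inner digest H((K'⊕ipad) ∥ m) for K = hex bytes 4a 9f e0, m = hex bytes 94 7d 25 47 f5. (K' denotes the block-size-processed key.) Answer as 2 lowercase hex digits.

a3

Key hex bytes 4a 9f e0 is 3 bytes ≤ B = 4; zero-pad to 4 bytes: K' = 4a 9f e0 00.
K' ⊕ ipad = 7c a9 d6 36.
Inner input = 7c a9 d6 36 ∥ 94 7d 25 47 f5.
Inner hash: sum = 124+169+214+54+148+125+37+71+245 = 1187; mod 256 = 163 → a3.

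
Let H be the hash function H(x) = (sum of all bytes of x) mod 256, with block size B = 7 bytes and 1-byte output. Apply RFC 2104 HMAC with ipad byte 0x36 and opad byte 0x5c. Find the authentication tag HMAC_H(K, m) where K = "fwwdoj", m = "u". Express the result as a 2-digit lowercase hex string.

11

Key "fwwdoj" = 66 77 77 64 6f 6a is 6 bytes ≤ B = 7; zero-pad to 7 bytes: K' = 66 77 77 64 6f 6a 00.
K' ⊕ ipad = 50 41 41 52 59 5c 36.  K' ⊕ opad = 3a 2b 2b 38 33 36 5c.
Inner input = (K'⊕ipad) ∥ m = 50 41 41 52 59 5c 36 ∥ 75.
Inner hash: sum = 80+65+65+82+89+92+54+117 = 644; mod 256 = 132 → 84.
Outer input = (K'⊕opad) ∥ inner = 3a 2b 2b 38 33 36 5c ∥ 84.
Outer hash (tag): sum = 58+43+43+56+51+54+92+132 = 529; mod 256 = 17 → 11.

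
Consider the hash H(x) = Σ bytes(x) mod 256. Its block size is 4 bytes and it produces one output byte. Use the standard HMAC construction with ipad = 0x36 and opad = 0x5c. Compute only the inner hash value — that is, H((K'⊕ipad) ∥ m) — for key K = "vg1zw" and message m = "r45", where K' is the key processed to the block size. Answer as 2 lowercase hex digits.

Key "vg1zw" = 76 67 31 7a 77 is 5 bytes > B = 4, so hash it first: H(key) = ff, then zero-pad to 4 bytes: K' = ff 00 00 00.
K' ⊕ ipad = c9 36 36 36.
Inner input = c9 36 36 36 ∥ 72 34 35.
Inner hash: sum = 201+54+54+54+114+52+53 = 582; mod 256 = 70 → 46.

46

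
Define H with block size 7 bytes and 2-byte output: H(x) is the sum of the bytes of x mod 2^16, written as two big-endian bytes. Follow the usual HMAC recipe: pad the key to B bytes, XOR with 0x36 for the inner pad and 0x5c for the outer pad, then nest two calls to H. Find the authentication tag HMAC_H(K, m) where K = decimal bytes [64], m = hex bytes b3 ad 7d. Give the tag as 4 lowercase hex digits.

Key decimal bytes [64] = 40 is 1 byte ≤ B = 7; zero-pad to 7 bytes: K' = 40 00 00 00 00 00 00.
K' ⊕ ipad = 76 36 36 36 36 36 36.  K' ⊕ opad = 1c 5c 5c 5c 5c 5c 5c.
Inner input = (K'⊕ipad) ∥ m = 76 36 36 36 36 36 36 ∥ b3 ad 7d.
Inner hash: sum = 118+54+54+54+54+54+54+179+173+125 = 919 → 03 97.
Outer input = (K'⊕opad) ∥ inner = 1c 5c 5c 5c 5c 5c 5c ∥ 03 97.
Outer hash (tag): sum = 28+92+92+92+92+92+92+3+151 = 734 → 02 de.

02de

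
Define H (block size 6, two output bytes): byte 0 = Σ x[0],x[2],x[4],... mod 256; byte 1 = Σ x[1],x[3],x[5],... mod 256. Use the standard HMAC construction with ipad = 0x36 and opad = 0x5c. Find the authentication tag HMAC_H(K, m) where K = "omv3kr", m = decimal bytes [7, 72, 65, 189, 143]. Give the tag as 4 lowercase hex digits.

6177

Key "omv3kr" = 6f 6d 76 33 6b 72 is exactly B = 6 bytes: K' = 6f 6d 76 33 6b 72.
K' ⊕ ipad = 59 5b 40 05 5d 44.  K' ⊕ opad = 33 31 2a 6f 37 2e.
Inner input = (K'⊕ipad) ∥ m = 59 5b 40 05 5d 44 ∥ 07 48 41 bd 8f.
Inner hash: even-index sum = 461 mod 256 = 205; odd-index sum = 425 mod 256 = 169 → cd a9.
Outer input = (K'⊕opad) ∥ inner = 33 31 2a 6f 37 2e ∥ cd a9.
Outer hash (tag): even-index sum = 353 mod 256 = 97; odd-index sum = 375 mod 256 = 119 → 61 77.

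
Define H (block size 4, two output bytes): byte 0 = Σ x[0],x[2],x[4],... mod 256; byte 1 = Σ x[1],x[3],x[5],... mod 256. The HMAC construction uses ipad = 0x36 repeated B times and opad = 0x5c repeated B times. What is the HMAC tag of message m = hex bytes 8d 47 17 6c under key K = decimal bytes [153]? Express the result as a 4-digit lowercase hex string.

aad7

Key decimal bytes [153] = 99 is 1 byte ≤ B = 4; zero-pad to 4 bytes: K' = 99 00 00 00.
K' ⊕ ipad = af 36 36 36.  K' ⊕ opad = c5 5c 5c 5c.
Inner input = (K'⊕ipad) ∥ m = af 36 36 36 ∥ 8d 47 17 6c.
Inner hash: even-index sum = 393 mod 256 = 137; odd-index sum = 287 mod 256 = 31 → 89 1f.
Outer input = (K'⊕opad) ∥ inner = c5 5c 5c 5c ∥ 89 1f.
Outer hash (tag): even-index sum = 426 mod 256 = 170; odd-index sum = 215 mod 256 = 215 → aa d7.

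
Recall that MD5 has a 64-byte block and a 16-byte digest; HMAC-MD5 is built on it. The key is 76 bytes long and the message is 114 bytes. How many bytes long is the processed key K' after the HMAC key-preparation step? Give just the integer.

Key is 76 > 64 bytes, so it is hashed to 16 bytes then zero-padded to 64: |K'| = 64.

64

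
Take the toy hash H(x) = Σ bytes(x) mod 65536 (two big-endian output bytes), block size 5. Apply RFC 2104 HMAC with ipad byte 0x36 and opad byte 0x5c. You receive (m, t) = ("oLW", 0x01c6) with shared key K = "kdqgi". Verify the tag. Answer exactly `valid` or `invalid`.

valid

Key "kdqgi" = 6b 64 71 67 69 is exactly B = 5 bytes: K' = 6b 64 71 67 69.
K' ⊕ ipad = 5d 52 47 51 5f; K' ⊕ opad = 37 38 2d 3b 35.
Inner hash: sum = 93+82+71+81+95+111+76+87 = 696 → 02 b8.
Outer hash (recomputed tag): sum = 55+56+45+59+53+2+184 = 454 → 01 c6.
Recomputed tag = 01c6; claimed = 01c6 → match.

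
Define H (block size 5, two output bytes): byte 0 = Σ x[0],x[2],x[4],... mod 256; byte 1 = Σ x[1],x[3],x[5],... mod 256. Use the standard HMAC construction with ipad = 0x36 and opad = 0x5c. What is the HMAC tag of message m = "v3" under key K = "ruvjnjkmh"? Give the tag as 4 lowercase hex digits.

5904

Key "ruvjnjkmh" = 72 75 76 6a 6e 6a 6b 6d 68 is 9 bytes > B = 5, so hash it first: H(key) = 29 b6, then zero-pad to 5 bytes: K' = 29 b6 00 00 00.
K' ⊕ ipad = 1f 80 36 36 36.  K' ⊕ opad = 75 ea 5c 5c 5c.
Inner input = (K'⊕ipad) ∥ m = 1f 80 36 36 36 ∥ 76 33.
Inner hash: even-index sum = 190 mod 256 = 190; odd-index sum = 300 mod 256 = 44 → be 2c.
Outer input = (K'⊕opad) ∥ inner = 75 ea 5c 5c 5c ∥ be 2c.
Outer hash (tag): even-index sum = 345 mod 256 = 89; odd-index sum = 516 mod 256 = 4 → 59 04.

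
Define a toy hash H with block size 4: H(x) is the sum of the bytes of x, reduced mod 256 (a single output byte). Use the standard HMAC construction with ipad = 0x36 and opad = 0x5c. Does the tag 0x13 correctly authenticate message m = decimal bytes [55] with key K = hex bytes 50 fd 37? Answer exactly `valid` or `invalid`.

valid

Key hex bytes 50 fd 37 is 3 bytes ≤ B = 4; zero-pad to 4 bytes: K' = 50 fd 37 00.
K' ⊕ ipad = 66 cb 01 36; K' ⊕ opad = 0c a1 6b 5c.
Inner hash: sum = 102+203+1+54+55 = 415; mod 256 = 159 → 9f.
Outer hash (recomputed tag): sum = 12+161+107+92+159 = 531; mod 256 = 19 → 13.
Recomputed tag = 13; claimed = 13 → match.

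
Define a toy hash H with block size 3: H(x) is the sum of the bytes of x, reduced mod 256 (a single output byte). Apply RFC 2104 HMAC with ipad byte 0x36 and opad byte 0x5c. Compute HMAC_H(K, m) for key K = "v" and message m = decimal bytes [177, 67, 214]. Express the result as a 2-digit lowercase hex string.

Key "v" = 76 is 1 byte ≤ B = 3; zero-pad to 3 bytes: K' = 76 00 00.
K' ⊕ ipad = 40 36 36.  K' ⊕ opad = 2a 5c 5c.
Inner input = (K'⊕ipad) ∥ m = 40 36 36 ∥ b1 43 d6.
Inner hash: sum = 64+54+54+177+67+214 = 630; mod 256 = 118 → 76.
Outer input = (K'⊕opad) ∥ inner = 2a 5c 5c ∥ 76.
Outer hash (tag): sum = 42+92+92+118 = 344; mod 256 = 88 → 58.

58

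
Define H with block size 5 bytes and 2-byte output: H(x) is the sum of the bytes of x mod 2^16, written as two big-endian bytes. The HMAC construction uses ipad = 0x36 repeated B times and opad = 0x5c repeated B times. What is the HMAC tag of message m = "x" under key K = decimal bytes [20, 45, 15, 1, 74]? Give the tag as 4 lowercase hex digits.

0221

Key decimal bytes [20, 45, 15, 1, 74] = 14 2d 0f 01 4a is exactly B = 5 bytes: K' = 14 2d 0f 01 4a.
K' ⊕ ipad = 22 1b 39 37 7c.  K' ⊕ opad = 48 71 53 5d 16.
Inner input = (K'⊕ipad) ∥ m = 22 1b 39 37 7c ∥ 78.
Inner hash: sum = 34+27+57+55+124+120 = 417 → 01 a1.
Outer input = (K'⊕opad) ∥ inner = 48 71 53 5d 16 ∥ 01 a1.
Outer hash (tag): sum = 72+113+83+93+22+1+161 = 545 → 02 21.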